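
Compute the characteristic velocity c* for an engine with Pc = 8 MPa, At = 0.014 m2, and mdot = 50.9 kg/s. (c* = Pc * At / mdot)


c* = 8e6 * 0.014 / 50.9 = 2200 m/s

2200 m/s


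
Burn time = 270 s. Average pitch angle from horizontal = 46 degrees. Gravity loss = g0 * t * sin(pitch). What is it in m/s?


GL = 9.81 * 270 * sin(46 deg) = 1905 m/s

1905 m/s


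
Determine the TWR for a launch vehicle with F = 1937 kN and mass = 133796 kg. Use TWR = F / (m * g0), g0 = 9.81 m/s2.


TWR = 1937000 / (133796 * 9.81) = 1.48

1.48


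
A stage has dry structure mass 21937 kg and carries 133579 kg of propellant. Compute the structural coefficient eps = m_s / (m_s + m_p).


eps = 21937 / (21937 + 133579) = 0.1411

0.1411


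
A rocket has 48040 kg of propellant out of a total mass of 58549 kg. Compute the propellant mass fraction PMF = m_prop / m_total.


PMF = 48040 / 58549 = 0.821

0.821


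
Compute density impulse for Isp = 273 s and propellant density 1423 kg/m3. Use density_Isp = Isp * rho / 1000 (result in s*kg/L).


rho*Isp = 273 * 1423 / 1000 = 388 s*kg/L

388 s*kg/L


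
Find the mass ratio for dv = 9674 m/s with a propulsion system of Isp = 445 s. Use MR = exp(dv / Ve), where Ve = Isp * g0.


Ve = 445 * 9.81 = 4365.45 m/s
MR = exp(9674 / 4365.45) = 9.171

9.171


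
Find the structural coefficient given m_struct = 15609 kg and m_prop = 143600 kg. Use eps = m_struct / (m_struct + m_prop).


eps = 15609 / (15609 + 143600) = 0.098

0.098


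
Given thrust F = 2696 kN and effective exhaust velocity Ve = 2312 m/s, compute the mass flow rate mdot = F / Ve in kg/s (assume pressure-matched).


mdot = F / Ve = 2696000 / 2312 = 1166.1 kg/s

1166.1 kg/s


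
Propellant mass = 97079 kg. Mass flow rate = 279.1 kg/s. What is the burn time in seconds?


tb = 97079 / 279.1 = 347.8 s

347.8 s


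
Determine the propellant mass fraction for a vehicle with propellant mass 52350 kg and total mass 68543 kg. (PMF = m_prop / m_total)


PMF = 52350 / 68543 = 0.764

0.764


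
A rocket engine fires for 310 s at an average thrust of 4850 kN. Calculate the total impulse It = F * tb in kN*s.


It = 4850 * 310 = 1503500 kN*s

1503500 kN*s


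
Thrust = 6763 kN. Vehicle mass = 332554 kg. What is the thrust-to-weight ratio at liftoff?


TWR = 6763000 / (332554 * 9.81) = 2.07

2.07


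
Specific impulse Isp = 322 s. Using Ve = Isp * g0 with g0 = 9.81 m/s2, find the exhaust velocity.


Ve = Isp * g0 = 322 * 9.81 = 3158.8 m/s

3158.8 m/s


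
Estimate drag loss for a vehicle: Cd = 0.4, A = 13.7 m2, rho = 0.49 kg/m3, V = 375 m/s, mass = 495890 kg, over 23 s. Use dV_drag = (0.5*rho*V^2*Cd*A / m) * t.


D = 0.5 * 0.49 * 375^2 * 0.4 * 13.7 = 188803.12 N
a = 188803.12 / 495890 = 0.3807 m/s2
dV = 0.3807 * 23 = 8.8 m/s

8.8 m/s


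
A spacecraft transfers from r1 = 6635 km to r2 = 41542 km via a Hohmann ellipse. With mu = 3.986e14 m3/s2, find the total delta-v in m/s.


V1 = sqrt(mu/r1) = 7750.83 m/s
dV1 = V1*(sqrt(2*r2/(r1+r2)) - 1) = 2427.75 m/s
V2 = sqrt(mu/r2) = 3097.6 m/s
dV2 = V2*(1 - sqrt(2*r1/(r1+r2))) = 1471.9 m/s
Total dV = 3900 m/s

3900 m/s


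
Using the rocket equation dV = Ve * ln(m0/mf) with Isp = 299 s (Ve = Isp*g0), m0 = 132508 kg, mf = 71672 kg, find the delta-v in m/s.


Ve = 299 * 9.81 = 2933.19 m/s
dV = 2933.19 * ln(132508/71672) = 1803 m/s

1803 m/s


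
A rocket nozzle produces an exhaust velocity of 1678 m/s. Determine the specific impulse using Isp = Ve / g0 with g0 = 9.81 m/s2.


Isp = Ve / g0 = 1678 / 9.81 = 171.0 s

171.0 s


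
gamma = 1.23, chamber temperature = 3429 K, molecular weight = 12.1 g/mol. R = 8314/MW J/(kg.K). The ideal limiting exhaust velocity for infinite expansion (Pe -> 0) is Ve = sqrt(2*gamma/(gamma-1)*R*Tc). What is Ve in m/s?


R = 8314 / 12.1 = 687.11 J/(kg.K)
Ve = sqrt(2 * 1.23 / (1.23 - 1) * 687.11 * 3429) = 5020 m/s

5020 m/s


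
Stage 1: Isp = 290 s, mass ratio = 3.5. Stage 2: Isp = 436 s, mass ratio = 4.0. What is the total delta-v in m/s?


dV1 = 290 * 9.81 * ln(3.5) = 3564.0 m/s
dV2 = 436 * 9.81 * ln(4.0) = 5929.4 m/s
Total dV = 3564.0 + 5929.4 = 9493.4 m/s ~ 9493 m/s

9493 m/s


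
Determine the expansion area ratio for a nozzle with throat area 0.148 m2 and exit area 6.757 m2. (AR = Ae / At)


AR = 6.757 / 0.148 = 45.7

45.7


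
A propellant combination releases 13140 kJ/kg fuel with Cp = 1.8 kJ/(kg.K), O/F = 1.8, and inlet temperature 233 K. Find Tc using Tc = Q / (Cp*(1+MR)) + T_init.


Tc = 13140 / (1.8 * (1 + 1.8)) + 233 = 2840 K

2840 K


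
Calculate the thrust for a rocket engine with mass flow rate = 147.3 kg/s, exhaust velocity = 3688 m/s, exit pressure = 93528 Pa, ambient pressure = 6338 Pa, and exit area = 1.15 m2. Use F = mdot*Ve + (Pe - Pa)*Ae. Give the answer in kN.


F = 147.3 * 3688 + (93528 - 6338) * 1.15 = 643511.0 N = 643.5 kN

643.5 kN


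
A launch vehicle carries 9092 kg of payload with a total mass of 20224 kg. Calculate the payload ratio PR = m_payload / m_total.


PR = 9092 / 20224 = 0.4496

0.4496


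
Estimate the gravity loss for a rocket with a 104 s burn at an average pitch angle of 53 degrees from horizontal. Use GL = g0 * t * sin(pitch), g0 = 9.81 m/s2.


GL = 9.81 * 104 * sin(53 deg) = 815 m/s

815 m/s


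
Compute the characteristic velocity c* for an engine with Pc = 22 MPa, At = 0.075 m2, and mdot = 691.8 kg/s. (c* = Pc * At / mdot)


c* = 22e6 * 0.075 / 691.8 = 2385 m/s

2385 m/s


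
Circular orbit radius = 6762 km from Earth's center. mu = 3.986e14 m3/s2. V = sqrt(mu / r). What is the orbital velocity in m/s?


V = sqrt(3.986e14 / 6762000) = 7678 m/s

7678 m/s


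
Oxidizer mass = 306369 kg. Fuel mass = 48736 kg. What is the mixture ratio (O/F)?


MR = 306369 / 48736 = 6.29

6.29


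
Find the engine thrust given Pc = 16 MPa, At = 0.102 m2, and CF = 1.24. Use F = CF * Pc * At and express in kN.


F = 1.24 * 16e6 * 0.102 = 2.0237e+06 N = 2023.7 kN

2023.7 kN


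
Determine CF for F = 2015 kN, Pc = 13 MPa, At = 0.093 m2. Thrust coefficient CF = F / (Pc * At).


CF = 2015000 / (13e6 * 0.093) = 1.67

1.67


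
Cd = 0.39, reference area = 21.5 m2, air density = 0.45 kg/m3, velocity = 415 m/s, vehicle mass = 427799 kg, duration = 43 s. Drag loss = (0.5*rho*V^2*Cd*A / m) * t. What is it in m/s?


D = 0.5 * 0.45 * 415^2 * 0.39 * 21.5 = 324923.99 N
a = 324923.99 / 427799 = 0.7595 m/s2
dV = 0.7595 * 43 = 32.7 m/s

32.7 m/s


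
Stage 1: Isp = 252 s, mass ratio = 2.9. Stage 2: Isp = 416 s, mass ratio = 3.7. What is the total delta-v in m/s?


dV1 = 252 * 9.81 * ln(2.9) = 2632.1 m/s
dV2 = 416 * 9.81 * ln(3.7) = 5339.3 m/s
Total dV = 2632.1 + 5339.3 = 7971.4 m/s ~ 7971 m/s

7971 m/s


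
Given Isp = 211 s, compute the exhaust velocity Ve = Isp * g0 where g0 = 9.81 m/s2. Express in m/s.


Ve = Isp * g0 = 211 * 9.81 = 2069.9 m/s

2069.9 m/s


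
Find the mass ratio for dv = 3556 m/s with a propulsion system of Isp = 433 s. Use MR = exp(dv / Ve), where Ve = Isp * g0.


Ve = 433 * 9.81 = 4247.73 m/s
MR = exp(3556 / 4247.73) = 2.31

2.31


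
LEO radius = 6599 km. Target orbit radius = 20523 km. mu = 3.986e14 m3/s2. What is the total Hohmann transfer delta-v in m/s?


V1 = sqrt(mu/r1) = 7771.94 m/s
dV1 = V1*(sqrt(2*r2/(r1+r2)) - 1) = 1789.08 m/s
V2 = sqrt(mu/r2) = 4407.05 m/s
dV2 = V2*(1 - sqrt(2*r1/(r1+r2))) = 1332.79 m/s
Total dV = 3122 m/s

3122 m/s


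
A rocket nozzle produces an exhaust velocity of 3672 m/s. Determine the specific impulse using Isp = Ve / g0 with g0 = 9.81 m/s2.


Isp = Ve / g0 = 3672 / 9.81 = 374.3 s

374.3 s


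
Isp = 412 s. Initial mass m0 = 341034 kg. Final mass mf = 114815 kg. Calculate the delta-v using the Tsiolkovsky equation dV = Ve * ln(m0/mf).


Ve = 412 * 9.81 = 4041.72 m/s
dV = 4041.72 * ln(341034/114815) = 4400 m/s

4400 m/s


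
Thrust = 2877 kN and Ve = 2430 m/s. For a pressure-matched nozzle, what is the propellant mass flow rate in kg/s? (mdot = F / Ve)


mdot = F / Ve = 2877000 / 2430 = 1184.0 kg/s

1184.0 kg/s


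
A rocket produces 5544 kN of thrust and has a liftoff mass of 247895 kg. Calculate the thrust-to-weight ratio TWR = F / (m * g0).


TWR = 5544000 / (247895 * 9.81) = 2.28

2.28


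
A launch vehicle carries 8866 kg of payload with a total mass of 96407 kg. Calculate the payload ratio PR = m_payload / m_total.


PR = 8866 / 96407 = 0.092

0.092


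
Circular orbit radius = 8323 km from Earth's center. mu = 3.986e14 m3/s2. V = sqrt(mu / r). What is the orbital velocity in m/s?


V = sqrt(3.986e14 / 8323000) = 6920 m/s

6920 m/s


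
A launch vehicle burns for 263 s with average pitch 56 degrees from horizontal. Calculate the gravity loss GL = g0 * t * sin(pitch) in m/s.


GL = 9.81 * 263 * sin(56 deg) = 2139 m/s

2139 m/s


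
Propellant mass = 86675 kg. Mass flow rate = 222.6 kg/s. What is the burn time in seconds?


tb = 86675 / 222.6 = 389.4 s

389.4 s


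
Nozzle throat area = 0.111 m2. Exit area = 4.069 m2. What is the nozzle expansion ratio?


AR = 4.069 / 0.111 = 36.7

36.7


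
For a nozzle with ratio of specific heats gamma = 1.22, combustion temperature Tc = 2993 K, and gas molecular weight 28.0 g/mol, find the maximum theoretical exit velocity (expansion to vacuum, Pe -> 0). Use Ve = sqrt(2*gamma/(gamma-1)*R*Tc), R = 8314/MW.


R = 8314 / 28.0 = 296.93 J/(kg.K)
Ve = sqrt(2 * 1.22 / (1.22 - 1) * 296.93 * 2993) = 3140 m/s

3140 m/s


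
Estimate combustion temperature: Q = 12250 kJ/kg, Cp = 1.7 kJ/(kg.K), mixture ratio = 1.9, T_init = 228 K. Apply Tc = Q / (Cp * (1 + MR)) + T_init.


Tc = 12250 / (1.7 * (1 + 1.9)) + 228 = 2713 K

2713 K


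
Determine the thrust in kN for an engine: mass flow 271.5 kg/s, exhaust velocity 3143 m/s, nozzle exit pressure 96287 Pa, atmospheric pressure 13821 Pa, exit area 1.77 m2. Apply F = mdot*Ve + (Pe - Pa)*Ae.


F = 271.5 * 3143 + (96287 - 13821) * 1.77 = 999289.0 N = 999.3 kN

999.3 kN


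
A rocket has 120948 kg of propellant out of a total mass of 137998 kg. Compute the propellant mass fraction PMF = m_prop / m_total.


PMF = 120948 / 137998 = 0.876

0.876


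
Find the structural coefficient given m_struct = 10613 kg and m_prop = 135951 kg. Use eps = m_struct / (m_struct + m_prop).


eps = 10613 / (10613 + 135951) = 0.0724

0.0724


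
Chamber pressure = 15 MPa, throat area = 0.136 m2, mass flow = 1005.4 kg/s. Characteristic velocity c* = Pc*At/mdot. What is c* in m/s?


c* = 15e6 * 0.136 / 1005.4 = 2029 m/s

2029 m/s


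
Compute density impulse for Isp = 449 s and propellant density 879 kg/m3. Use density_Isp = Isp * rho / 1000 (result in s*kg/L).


rho*Isp = 449 * 879 / 1000 = 395 s*kg/L

395 s*kg/L


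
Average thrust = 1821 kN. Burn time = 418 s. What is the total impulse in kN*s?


It = 1821 * 418 = 761178 kN*s

761178 kN*s


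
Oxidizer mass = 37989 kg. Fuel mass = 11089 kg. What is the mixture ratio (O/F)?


MR = 37989 / 11089 = 3.43

3.43


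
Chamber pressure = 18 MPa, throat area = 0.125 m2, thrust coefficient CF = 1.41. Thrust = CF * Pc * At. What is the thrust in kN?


F = 1.41 * 18e6 * 0.125 = 3.1725e+06 N = 3172.5 kN

3172.5 kN


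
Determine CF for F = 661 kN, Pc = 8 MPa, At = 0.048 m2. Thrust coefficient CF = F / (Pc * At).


CF = 661000 / (8e6 * 0.048) = 1.72

1.72


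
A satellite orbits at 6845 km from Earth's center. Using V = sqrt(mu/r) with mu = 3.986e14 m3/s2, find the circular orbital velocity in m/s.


V = sqrt(3.986e14 / 6845000) = 7631 m/s

7631 m/s


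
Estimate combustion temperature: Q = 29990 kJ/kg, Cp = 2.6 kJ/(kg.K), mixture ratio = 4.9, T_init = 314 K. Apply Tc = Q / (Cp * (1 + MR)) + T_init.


Tc = 29990 / (2.6 * (1 + 4.9)) + 314 = 2269 K

2269 K


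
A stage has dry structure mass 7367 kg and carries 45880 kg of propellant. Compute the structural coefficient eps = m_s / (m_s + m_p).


eps = 7367 / (7367 + 45880) = 0.1384

0.1384


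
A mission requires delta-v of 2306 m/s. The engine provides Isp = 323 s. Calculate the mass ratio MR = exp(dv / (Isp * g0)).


Ve = 323 * 9.81 = 3168.63 m/s
MR = exp(2306 / 3168.63) = 2.07

2.07


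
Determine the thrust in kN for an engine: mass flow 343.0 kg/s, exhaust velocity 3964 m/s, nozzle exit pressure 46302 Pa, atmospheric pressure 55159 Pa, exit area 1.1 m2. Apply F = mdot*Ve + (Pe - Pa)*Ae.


F = 343.0 * 3964 + (46302 - 55159) * 1.1 = 1.3499e+06 N = 1349.9 kN

1349.9 kN


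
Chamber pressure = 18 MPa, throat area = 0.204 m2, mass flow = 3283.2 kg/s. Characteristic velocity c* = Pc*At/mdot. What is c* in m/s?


c* = 18e6 * 0.204 / 3283.2 = 1118 m/s

1118 m/s


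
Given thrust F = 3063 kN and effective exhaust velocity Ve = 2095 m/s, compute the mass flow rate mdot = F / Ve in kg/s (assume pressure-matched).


mdot = F / Ve = 3063000 / 2095 = 1462.1 kg/s

1462.1 kg/s


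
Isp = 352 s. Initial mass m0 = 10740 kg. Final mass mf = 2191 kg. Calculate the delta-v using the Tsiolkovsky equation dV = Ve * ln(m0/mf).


Ve = 352 * 9.81 = 3453.12 m/s
dV = 3453.12 * ln(10740/2191) = 5489 m/s

5489 m/s


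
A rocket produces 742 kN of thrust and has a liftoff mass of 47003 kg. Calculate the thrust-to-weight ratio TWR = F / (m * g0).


TWR = 742000 / (47003 * 9.81) = 1.61

1.61


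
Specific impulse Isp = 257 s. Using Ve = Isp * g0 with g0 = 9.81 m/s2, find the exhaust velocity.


Ve = Isp * g0 = 257 * 9.81 = 2521.2 m/s

2521.2 m/s


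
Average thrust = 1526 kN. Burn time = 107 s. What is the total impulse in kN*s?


It = 1526 * 107 = 163282 kN*s

163282 kN*s


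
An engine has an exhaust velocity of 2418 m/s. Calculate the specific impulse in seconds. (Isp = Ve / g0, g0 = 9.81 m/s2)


Isp = Ve / g0 = 2418 / 9.81 = 246.5 s

246.5 s


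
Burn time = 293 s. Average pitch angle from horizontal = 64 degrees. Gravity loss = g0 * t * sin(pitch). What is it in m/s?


GL = 9.81 * 293 * sin(64 deg) = 2583 m/s

2583 m/s


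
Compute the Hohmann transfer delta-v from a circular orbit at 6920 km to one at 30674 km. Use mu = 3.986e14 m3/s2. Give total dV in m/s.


V1 = sqrt(mu/r1) = 7589.54 m/s
dV1 = V1*(sqrt(2*r2/(r1+r2)) - 1) = 2105.65 m/s
V2 = sqrt(mu/r2) = 3604.82 m/s
dV2 = V2*(1 - sqrt(2*r1/(r1+r2))) = 1417.6 m/s
Total dV = 3523 m/s

3523 m/s


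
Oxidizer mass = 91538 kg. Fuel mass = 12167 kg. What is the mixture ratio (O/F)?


MR = 91538 / 12167 = 7.52

7.52


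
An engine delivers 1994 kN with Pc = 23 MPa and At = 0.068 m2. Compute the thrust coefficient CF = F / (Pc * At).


CF = 1994000 / (23e6 * 0.068) = 1.27

1.27


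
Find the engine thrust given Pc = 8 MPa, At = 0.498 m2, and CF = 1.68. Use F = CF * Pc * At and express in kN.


F = 1.68 * 8e6 * 0.498 = 6.6931e+06 N = 6693.1 kN

6693.1 kN


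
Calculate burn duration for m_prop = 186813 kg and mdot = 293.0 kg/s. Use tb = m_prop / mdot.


tb = 186813 / 293.0 = 637.6 s

637.6 s


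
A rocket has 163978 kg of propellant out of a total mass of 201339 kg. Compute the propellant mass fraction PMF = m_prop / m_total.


PMF = 163978 / 201339 = 0.814

0.814


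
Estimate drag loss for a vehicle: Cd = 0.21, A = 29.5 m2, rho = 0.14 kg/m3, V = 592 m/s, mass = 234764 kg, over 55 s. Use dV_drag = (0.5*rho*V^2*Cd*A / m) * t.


D = 0.5 * 0.14 * 592^2 * 0.21 * 29.5 = 151978.71 N
a = 151978.71 / 234764 = 0.6474 m/s2
dV = 0.6474 * 55 = 35.6 m/s

35.6 m/s


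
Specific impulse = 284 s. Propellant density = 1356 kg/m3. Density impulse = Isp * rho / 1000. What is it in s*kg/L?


rho*Isp = 284 * 1356 / 1000 = 385 s*kg/L

385 s*kg/L


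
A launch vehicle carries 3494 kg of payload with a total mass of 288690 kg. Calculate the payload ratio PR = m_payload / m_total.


PR = 3494 / 288690 = 0.0121

0.0121


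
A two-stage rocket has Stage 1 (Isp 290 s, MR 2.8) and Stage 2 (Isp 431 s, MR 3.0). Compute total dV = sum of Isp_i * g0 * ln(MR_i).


dV1 = 290 * 9.81 * ln(2.8) = 2929.2 m/s
dV2 = 431 * 9.81 * ln(3.0) = 4645.1 m/s
Total dV = 2929.2 + 4645.1 = 7574.3 m/s ~ 7574 m/s

7574 m/s


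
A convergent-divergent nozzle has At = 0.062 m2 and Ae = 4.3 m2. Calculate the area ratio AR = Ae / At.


AR = 4.3 / 0.062 = 69.4

69.4


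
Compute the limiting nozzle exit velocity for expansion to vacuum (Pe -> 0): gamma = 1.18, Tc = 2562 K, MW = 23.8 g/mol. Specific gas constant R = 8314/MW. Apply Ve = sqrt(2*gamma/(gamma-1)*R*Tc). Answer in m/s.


R = 8314 / 23.8 = 349.33 J/(kg.K)
Ve = sqrt(2 * 1.18 / (1.18 - 1) * 349.33 * 2562) = 3426 m/s

3426 m/s


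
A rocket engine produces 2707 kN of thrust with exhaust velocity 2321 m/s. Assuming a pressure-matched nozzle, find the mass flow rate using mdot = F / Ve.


mdot = F / Ve = 2707000 / 2321 = 1166.3 kg/s

1166.3 kg/s


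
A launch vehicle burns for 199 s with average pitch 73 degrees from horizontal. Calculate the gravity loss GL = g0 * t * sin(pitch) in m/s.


GL = 9.81 * 199 * sin(73 deg) = 1867 m/s

1867 m/s


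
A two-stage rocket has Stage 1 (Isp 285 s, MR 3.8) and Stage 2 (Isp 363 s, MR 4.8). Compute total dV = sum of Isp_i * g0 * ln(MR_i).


dV1 = 285 * 9.81 * ln(3.8) = 3732.5 m/s
dV2 = 363 * 9.81 * ln(4.8) = 5585.9 m/s
Total dV = 3732.5 + 5585.9 = 9318.4 m/s ~ 9318 m/s

9318 m/s


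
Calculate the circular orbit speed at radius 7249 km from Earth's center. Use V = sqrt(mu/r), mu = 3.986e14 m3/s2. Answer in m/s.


V = sqrt(3.986e14 / 7249000) = 7415 m/s

7415 m/s


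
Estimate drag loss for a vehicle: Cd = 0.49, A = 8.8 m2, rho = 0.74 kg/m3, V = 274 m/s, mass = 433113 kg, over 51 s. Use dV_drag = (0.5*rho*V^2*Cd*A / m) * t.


D = 0.5 * 0.74 * 274^2 * 0.49 * 8.8 = 119779.25 N
a = 119779.25 / 433113 = 0.2766 m/s2
dV = 0.2766 * 51 = 14.1 m/s

14.1 m/s


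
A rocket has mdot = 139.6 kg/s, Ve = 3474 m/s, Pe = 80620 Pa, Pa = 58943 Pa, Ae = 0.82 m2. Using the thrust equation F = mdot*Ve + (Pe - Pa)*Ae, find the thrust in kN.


F = 139.6 * 3474 + (80620 - 58943) * 0.82 = 502746.0 N = 502.7 kN

502.7 kN


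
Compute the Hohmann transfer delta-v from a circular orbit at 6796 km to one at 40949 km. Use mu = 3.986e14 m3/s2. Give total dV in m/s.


V1 = sqrt(mu/r1) = 7658.47 m/s
dV1 = V1*(sqrt(2*r2/(r1+r2)) - 1) = 2371.85 m/s
V2 = sqrt(mu/r2) = 3119.95 m/s
dV2 = V2*(1 - sqrt(2*r1/(r1+r2))) = 1455.29 m/s
Total dV = 3827 m/s

3827 m/s


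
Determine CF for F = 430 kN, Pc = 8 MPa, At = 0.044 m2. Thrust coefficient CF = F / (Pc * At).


CF = 430000 / (8e6 * 0.044) = 1.22

1.22


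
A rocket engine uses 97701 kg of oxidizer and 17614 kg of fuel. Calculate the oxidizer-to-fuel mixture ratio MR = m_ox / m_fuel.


MR = 97701 / 17614 = 5.55

5.55


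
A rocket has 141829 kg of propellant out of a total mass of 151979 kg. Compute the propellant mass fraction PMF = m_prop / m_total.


PMF = 141829 / 151979 = 0.933

0.933


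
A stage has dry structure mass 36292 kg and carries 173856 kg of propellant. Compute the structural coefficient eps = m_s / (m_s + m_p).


eps = 36292 / (36292 + 173856) = 0.1727

0.1727


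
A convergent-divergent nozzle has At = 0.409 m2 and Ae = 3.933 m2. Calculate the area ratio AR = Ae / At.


AR = 3.933 / 0.409 = 9.6

9.6


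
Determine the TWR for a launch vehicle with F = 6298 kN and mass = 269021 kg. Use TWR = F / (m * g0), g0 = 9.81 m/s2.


TWR = 6298000 / (269021 * 9.81) = 2.39

2.39


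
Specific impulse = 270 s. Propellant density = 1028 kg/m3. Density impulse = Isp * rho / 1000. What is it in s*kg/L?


rho*Isp = 270 * 1028 / 1000 = 278 s*kg/L

278 s*kg/L


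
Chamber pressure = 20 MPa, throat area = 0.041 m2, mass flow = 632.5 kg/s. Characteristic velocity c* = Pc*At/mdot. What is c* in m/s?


c* = 20e6 * 0.041 / 632.5 = 1296 m/s

1296 m/s


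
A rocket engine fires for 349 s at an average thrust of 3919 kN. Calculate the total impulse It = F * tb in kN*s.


It = 3919 * 349 = 1367731 kN*s

1367731 kN*s


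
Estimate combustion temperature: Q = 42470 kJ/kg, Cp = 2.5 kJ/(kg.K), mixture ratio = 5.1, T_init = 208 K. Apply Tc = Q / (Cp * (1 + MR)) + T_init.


Tc = 42470 / (2.5 * (1 + 5.1)) + 208 = 2993 K

2993 K


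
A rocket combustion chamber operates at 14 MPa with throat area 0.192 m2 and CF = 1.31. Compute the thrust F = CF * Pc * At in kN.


F = 1.31 * 14e6 * 0.192 = 3.5213e+06 N = 3521.3 kN

3521.3 kN


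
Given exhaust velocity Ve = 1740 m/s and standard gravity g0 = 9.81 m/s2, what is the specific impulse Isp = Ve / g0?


Isp = Ve / g0 = 1740 / 9.81 = 177.4 s

177.4 s


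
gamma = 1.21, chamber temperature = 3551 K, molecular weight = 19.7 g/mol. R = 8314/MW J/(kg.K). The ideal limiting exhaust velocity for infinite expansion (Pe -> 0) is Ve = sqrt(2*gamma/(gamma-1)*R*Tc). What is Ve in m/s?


R = 8314 / 19.7 = 422.03 J/(kg.K)
Ve = sqrt(2 * 1.21 / (1.21 - 1) * 422.03 * 3551) = 4156 m/s

4156 m/s


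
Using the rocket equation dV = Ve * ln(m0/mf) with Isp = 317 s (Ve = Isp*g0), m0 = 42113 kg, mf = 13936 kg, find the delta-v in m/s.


Ve = 317 * 9.81 = 3109.77 m/s
dV = 3109.77 * ln(42113/13936) = 3439 m/s

3439 m/s


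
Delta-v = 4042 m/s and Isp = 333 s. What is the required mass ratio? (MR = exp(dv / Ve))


Ve = 333 * 9.81 = 3266.73 m/s
MR = exp(4042 / 3266.73) = 3.446

3.446


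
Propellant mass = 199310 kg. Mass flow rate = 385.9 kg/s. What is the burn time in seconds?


tb = 199310 / 385.9 = 516.5 s

516.5 s


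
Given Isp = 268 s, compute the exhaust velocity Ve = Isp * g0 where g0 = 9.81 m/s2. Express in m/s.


Ve = Isp * g0 = 268 * 9.81 = 2629.1 m/s

2629.1 m/s


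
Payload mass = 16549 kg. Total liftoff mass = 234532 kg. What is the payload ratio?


PR = 16549 / 234532 = 0.0706

0.0706


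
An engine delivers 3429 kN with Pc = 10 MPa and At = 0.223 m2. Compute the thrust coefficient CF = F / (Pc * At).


CF = 3429000 / (10e6 * 0.223) = 1.54

1.54


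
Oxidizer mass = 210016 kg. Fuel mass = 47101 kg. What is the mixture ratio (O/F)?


MR = 210016 / 47101 = 4.46

4.46


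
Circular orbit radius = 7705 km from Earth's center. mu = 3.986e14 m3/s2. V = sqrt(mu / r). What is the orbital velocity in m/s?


V = sqrt(3.986e14 / 7705000) = 7193 m/s

7193 m/s


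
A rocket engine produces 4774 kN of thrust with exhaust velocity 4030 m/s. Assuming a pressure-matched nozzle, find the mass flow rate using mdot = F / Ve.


mdot = F / Ve = 4774000 / 4030 = 1184.6 kg/s

1184.6 kg/s


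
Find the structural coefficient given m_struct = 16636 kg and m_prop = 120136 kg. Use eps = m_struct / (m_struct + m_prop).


eps = 16636 / (16636 + 120136) = 0.1216

0.1216


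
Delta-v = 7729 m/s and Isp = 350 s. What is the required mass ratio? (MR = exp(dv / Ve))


Ve = 350 * 9.81 = 3433.5 m/s
MR = exp(7729 / 3433.5) = 9.498

9.498


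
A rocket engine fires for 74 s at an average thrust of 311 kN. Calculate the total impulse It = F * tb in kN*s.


It = 311 * 74 = 23014 kN*s

23014 kN*s


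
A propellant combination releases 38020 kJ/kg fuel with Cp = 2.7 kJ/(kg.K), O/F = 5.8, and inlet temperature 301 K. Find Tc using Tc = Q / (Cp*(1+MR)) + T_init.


Tc = 38020 / (2.7 * (1 + 5.8)) + 301 = 2372 K

2372 K


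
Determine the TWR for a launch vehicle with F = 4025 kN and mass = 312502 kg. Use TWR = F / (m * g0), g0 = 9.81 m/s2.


TWR = 4025000 / (312502 * 9.81) = 1.31

1.31


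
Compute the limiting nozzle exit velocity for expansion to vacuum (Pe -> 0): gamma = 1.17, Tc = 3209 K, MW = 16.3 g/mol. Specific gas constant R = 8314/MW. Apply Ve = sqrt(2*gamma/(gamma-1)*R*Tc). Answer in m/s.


R = 8314 / 16.3 = 510.06 J/(kg.K)
Ve = sqrt(2 * 1.17 / (1.17 - 1) * 510.06 * 3209) = 4747 m/s

4747 m/s


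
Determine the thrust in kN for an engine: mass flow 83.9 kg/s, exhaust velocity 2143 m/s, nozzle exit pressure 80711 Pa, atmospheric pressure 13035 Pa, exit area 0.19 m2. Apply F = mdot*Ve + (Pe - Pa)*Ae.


F = 83.9 * 2143 + (80711 - 13035) * 0.19 = 192656.0 N = 192.7 kN

192.7 kN


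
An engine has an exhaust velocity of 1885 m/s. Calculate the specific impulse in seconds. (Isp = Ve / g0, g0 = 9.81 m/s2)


Isp = Ve / g0 = 1885 / 9.81 = 192.2 s

192.2 s


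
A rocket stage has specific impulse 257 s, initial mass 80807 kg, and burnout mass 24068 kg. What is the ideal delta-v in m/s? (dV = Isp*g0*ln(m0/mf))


Ve = 257 * 9.81 = 2521.17 m/s
dV = 2521.17 * ln(80807/24068) = 3054 m/s

3054 m/s


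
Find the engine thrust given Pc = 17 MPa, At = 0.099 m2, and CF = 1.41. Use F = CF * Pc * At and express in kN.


F = 1.41 * 17e6 * 0.099 = 2.3730e+06 N = 2373.0 kN

2373.0 kN


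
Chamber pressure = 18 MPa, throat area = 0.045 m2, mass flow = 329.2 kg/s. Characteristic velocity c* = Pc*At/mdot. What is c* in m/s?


c* = 18e6 * 0.045 / 329.2 = 2461 m/s

2461 m/s


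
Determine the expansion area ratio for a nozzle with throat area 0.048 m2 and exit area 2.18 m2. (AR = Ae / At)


AR = 2.18 / 0.048 = 45.4

45.4


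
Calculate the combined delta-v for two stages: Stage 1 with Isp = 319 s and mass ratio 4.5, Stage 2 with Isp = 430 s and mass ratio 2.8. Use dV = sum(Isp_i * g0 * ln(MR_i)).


dV1 = 319 * 9.81 * ln(4.5) = 4706.8 m/s
dV2 = 430 * 9.81 * ln(2.8) = 4343.2 m/s
Total dV = 4706.8 + 4343.2 = 9050.0 m/s ~ 9050 m/s

9050 m/s


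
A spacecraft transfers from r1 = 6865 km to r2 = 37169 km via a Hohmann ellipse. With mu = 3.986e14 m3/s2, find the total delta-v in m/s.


V1 = sqrt(mu/r1) = 7619.88 m/s
dV1 = V1*(sqrt(2*r2/(r1+r2)) - 1) = 2280.68 m/s
V2 = sqrt(mu/r2) = 3274.75 m/s
dV2 = V2*(1 - sqrt(2*r1/(r1+r2))) = 1446.15 m/s
Total dV = 3727 m/s

3727 m/s


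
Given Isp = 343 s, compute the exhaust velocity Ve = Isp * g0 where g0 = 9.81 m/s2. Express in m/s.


Ve = Isp * g0 = 343 * 9.81 = 3364.8 m/s

3364.8 m/s


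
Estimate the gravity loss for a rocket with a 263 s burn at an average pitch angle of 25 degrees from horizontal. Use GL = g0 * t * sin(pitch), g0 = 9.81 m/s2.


GL = 9.81 * 263 * sin(25 deg) = 1090 m/s

1090 m/s


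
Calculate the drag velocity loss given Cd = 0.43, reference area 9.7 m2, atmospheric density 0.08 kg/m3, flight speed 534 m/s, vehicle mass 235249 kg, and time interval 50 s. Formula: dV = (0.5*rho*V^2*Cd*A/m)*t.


D = 0.5 * 0.08 * 534^2 * 0.43 * 9.7 = 47575.43 N
a = 47575.43 / 235249 = 0.2022 m/s2
dV = 0.2022 * 50 = 10.1 m/s

10.1 m/s


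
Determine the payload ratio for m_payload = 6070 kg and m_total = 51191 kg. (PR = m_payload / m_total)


PR = 6070 / 51191 = 0.1186

0.1186


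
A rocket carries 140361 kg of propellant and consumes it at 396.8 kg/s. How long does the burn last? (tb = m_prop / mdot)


tb = 140361 / 396.8 = 353.7 s

353.7 s


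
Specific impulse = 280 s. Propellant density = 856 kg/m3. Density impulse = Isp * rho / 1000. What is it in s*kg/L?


rho*Isp = 280 * 856 / 1000 = 240 s*kg/L

240 s*kg/L


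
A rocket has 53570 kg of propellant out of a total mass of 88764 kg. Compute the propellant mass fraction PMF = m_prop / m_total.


PMF = 53570 / 88764 = 0.604

0.604


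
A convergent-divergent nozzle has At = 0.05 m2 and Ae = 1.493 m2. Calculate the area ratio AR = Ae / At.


AR = 1.493 / 0.05 = 29.9

29.9


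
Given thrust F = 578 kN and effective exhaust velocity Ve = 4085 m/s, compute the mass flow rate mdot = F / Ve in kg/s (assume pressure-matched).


mdot = F / Ve = 578000 / 4085 = 141.5 kg/s

141.5 kg/s


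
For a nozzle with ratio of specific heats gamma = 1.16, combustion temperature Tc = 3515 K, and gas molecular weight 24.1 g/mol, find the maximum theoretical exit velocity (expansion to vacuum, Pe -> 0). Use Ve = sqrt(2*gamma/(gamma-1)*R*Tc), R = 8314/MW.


R = 8314 / 24.1 = 344.98 J/(kg.K)
Ve = sqrt(2 * 1.16 / (1.16 - 1) * 344.98 * 3515) = 4193 m/s

4193 m/s


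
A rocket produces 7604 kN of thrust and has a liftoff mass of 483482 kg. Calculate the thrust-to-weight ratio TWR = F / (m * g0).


TWR = 7604000 / (483482 * 9.81) = 1.6

1.6


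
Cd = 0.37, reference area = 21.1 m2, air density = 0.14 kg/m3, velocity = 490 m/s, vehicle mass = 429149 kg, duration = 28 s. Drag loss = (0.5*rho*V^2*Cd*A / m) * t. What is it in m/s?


D = 0.5 * 0.14 * 490^2 * 0.37 * 21.1 = 131212.25 N
a = 131212.25 / 429149 = 0.3057 m/s2
dV = 0.3057 * 28 = 8.6 m/s

8.6 m/s


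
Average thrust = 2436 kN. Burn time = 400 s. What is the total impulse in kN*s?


It = 2436 * 400 = 974400 kN*s

974400 kN*s


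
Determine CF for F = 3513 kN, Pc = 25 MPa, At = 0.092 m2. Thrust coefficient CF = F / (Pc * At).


CF = 3513000 / (25e6 * 0.092) = 1.53

1.53


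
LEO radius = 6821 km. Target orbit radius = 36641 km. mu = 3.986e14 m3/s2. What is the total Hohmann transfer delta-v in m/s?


V1 = sqrt(mu/r1) = 7644.42 m/s
dV1 = V1*(sqrt(2*r2/(r1+r2)) - 1) = 2281.9 m/s
V2 = sqrt(mu/r2) = 3298.26 m/s
dV2 = V2*(1 - sqrt(2*r1/(r1+r2))) = 1450.4 m/s
Total dV = 3732 m/s

3732 m/s


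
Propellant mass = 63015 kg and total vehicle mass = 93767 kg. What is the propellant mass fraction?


PMF = 63015 / 93767 = 0.672

0.672


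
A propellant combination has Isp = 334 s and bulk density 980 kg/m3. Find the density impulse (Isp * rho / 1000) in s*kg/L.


rho*Isp = 334 * 980 / 1000 = 327 s*kg/L

327 s*kg/L


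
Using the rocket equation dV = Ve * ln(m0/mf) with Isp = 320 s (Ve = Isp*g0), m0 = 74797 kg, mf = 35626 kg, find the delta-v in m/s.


Ve = 320 * 9.81 = 3139.2 m/s
dV = 3139.2 * ln(74797/35626) = 2328 m/s

2328 m/s


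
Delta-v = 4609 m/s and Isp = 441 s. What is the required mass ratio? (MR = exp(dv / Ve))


Ve = 441 * 9.81 = 4326.21 m/s
MR = exp(4609 / 4326.21) = 2.902

2.902


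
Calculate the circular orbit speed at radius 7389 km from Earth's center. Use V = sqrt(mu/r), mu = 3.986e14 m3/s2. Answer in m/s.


V = sqrt(3.986e14 / 7389000) = 7345 m/s

7345 m/s


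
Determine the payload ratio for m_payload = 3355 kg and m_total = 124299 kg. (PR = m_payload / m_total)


PR = 3355 / 124299 = 0.027

0.027


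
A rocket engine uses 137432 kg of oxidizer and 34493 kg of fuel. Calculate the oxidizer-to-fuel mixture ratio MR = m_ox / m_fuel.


MR = 137432 / 34493 = 3.98

3.98


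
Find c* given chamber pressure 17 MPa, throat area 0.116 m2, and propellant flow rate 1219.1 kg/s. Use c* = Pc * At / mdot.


c* = 17e6 * 0.116 / 1219.1 = 1618 m/s

1618 m/s


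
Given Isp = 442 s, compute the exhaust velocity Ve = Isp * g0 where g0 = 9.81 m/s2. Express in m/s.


Ve = Isp * g0 = 442 * 9.81 = 4336.0 m/s

4336.0 m/s


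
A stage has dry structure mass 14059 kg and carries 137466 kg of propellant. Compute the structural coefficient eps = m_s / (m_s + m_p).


eps = 14059 / (14059 + 137466) = 0.0928

0.0928


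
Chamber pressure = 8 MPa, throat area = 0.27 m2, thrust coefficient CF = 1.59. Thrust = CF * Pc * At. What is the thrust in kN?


F = 1.59 * 8e6 * 0.27 = 3.4344e+06 N = 3434.4 kN

3434.4 kN


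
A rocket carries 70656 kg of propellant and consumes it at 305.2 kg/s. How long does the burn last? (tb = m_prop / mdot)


tb = 70656 / 305.2 = 231.5 s

231.5 s


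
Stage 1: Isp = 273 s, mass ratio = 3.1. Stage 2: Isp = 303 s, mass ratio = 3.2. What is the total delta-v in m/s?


dV1 = 273 * 9.81 * ln(3.1) = 3030.0 m/s
dV2 = 303 * 9.81 * ln(3.2) = 3457.4 m/s
Total dV = 3030.0 + 3457.4 = 6487.4 m/s ~ 6487 m/s

6487 m/s


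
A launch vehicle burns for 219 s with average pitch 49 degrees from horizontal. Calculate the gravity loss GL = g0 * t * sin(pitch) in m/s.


GL = 9.81 * 219 * sin(49 deg) = 1621 m/s

1621 m/s


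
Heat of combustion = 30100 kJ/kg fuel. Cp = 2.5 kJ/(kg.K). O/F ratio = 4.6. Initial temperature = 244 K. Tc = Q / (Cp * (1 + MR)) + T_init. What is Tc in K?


Tc = 30100 / (2.5 * (1 + 4.6)) + 244 = 2394 K

2394 K


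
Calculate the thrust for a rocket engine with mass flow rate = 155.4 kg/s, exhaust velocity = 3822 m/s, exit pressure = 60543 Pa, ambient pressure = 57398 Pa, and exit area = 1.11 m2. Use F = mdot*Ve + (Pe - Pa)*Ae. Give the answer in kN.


F = 155.4 * 3822 + (60543 - 57398) * 1.11 = 597430.0 N = 597.4 kN

597.4 kN


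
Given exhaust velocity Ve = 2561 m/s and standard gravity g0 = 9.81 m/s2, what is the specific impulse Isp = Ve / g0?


Isp = Ve / g0 = 2561 / 9.81 = 261.1 s

261.1 s


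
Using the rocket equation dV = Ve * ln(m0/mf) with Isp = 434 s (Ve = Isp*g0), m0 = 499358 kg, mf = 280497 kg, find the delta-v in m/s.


Ve = 434 * 9.81 = 4257.54 m/s
dV = 4257.54 * ln(499358/280497) = 2456 m/s

2456 m/s


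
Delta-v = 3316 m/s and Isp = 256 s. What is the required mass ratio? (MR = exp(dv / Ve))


Ve = 256 * 9.81 = 2511.36 m/s
MR = exp(3316 / 2511.36) = 3.745

3.745


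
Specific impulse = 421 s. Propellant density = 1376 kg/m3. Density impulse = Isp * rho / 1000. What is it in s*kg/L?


rho*Isp = 421 * 1376 / 1000 = 579 s*kg/L

579 s*kg/L


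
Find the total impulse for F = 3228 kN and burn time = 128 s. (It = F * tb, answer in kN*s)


It = 3228 * 128 = 413184 kN*s

413184 kN*s


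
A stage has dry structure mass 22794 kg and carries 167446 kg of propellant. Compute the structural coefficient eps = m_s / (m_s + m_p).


eps = 22794 / (22794 + 167446) = 0.1198

0.1198


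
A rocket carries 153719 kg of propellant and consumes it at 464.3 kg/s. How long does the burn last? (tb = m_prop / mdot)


tb = 153719 / 464.3 = 331.1 s

331.1 s


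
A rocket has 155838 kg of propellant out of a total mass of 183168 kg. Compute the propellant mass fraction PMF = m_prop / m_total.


PMF = 155838 / 183168 = 0.851

0.851


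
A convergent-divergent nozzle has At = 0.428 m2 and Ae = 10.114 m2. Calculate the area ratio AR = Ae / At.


AR = 10.114 / 0.428 = 23.6

23.6


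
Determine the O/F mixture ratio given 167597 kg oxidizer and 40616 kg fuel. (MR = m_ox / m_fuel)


MR = 167597 / 40616 = 4.13

4.13


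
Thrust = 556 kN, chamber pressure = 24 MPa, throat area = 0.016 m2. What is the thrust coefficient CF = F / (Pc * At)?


CF = 556000 / (24e6 * 0.016) = 1.45

1.45


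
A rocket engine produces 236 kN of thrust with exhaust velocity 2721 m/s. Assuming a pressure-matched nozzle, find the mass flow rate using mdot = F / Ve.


mdot = F / Ve = 236000 / 2721 = 86.7 kg/s

86.7 kg/s


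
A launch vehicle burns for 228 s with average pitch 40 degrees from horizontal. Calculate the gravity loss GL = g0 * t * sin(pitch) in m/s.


GL = 9.81 * 228 * sin(40 deg) = 1438 m/s

1438 m/s


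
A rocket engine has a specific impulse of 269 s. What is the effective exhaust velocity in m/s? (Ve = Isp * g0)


Ve = Isp * g0 = 269 * 9.81 = 2638.9 m/s

2638.9 m/s


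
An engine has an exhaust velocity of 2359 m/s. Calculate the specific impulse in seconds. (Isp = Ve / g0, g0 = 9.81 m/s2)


Isp = Ve / g0 = 2359 / 9.81 = 240.5 s

240.5 s


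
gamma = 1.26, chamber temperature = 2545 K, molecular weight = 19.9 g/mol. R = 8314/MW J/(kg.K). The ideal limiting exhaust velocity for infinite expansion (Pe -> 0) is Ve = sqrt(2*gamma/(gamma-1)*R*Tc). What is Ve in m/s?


R = 8314 / 19.9 = 417.79 J/(kg.K)
Ve = sqrt(2 * 1.26 / (1.26 - 1) * 417.79 * 2545) = 3210 m/s

3210 m/s


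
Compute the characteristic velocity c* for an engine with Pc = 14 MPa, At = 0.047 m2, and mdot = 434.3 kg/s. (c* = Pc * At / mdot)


c* = 14e6 * 0.047 / 434.3 = 1515 m/s

1515 m/s


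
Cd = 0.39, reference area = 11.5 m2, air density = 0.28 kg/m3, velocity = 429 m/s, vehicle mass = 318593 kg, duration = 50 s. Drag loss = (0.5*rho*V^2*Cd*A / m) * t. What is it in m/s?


D = 0.5 * 0.28 * 429^2 * 0.39 * 11.5 = 115559.34 N
a = 115559.34 / 318593 = 0.3627 m/s2
dV = 0.3627 * 50 = 18.1 m/s

18.1 m/s


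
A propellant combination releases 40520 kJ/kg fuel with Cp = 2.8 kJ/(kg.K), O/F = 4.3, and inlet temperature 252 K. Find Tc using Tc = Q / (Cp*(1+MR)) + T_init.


Tc = 40520 / (2.8 * (1 + 4.3)) + 252 = 2982 K

2982 K


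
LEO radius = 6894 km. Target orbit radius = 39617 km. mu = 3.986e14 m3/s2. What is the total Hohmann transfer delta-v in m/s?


V1 = sqrt(mu/r1) = 7603.84 m/s
dV1 = V1*(sqrt(2*r2/(r1+r2)) - 1) = 2320.71 m/s
V2 = sqrt(mu/r2) = 3171.96 m/s
dV2 = V2*(1 - sqrt(2*r1/(r1+r2))) = 1444.93 m/s
Total dV = 3766 m/s

3766 m/s


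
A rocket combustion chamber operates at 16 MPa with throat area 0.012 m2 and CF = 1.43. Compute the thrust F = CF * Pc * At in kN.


F = 1.43 * 16e6 * 0.012 = 274560.0 N = 274.6 kN

274.6 kN


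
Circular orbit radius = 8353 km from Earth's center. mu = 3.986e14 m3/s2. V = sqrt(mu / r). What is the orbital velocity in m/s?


V = sqrt(3.986e14 / 8353000) = 6908 m/s

6908 m/s


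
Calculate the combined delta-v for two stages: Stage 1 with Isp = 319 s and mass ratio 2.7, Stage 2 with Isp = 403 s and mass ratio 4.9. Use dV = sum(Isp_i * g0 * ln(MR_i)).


dV1 = 319 * 9.81 * ln(2.7) = 3108.3 m/s
dV2 = 403 * 9.81 * ln(4.9) = 6282.9 m/s
Total dV = 3108.3 + 6282.9 = 9391.2 m/s ~ 9391 m/s

9391 m/s


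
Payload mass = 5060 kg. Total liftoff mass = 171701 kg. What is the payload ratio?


PR = 5060 / 171701 = 0.0295

0.0295


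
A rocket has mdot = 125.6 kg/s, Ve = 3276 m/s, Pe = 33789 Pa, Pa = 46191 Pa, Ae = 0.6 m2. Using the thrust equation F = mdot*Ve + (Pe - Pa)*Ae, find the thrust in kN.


F = 125.6 * 3276 + (33789 - 46191) * 0.6 = 404024.0 N = 404.0 kN

404.0 kN


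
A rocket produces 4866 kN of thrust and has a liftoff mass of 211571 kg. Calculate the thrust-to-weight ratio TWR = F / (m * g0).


TWR = 4866000 / (211571 * 9.81) = 2.34

2.34


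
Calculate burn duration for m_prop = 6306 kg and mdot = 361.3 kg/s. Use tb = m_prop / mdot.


tb = 6306 / 361.3 = 17.5 s

17.5 s


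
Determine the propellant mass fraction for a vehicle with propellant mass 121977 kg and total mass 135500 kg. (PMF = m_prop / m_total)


PMF = 121977 / 135500 = 0.9

0.9


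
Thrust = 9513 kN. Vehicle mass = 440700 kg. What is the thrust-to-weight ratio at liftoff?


TWR = 9513000 / (440700 * 9.81) = 2.2

2.2


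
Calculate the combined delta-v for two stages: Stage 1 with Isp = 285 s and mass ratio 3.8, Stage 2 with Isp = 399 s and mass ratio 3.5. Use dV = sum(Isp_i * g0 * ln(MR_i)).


dV1 = 285 * 9.81 * ln(3.8) = 3732.5 m/s
dV2 = 399 * 9.81 * ln(3.5) = 4903.6 m/s
Total dV = 3732.5 + 4903.6 = 8636.1 m/s ~ 8636 m/s

8636 m/s


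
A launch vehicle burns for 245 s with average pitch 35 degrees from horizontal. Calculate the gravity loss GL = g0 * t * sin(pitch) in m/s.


GL = 9.81 * 245 * sin(35 deg) = 1379 m/s

1379 m/s


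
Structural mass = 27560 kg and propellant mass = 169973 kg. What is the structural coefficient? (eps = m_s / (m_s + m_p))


eps = 27560 / (27560 + 169973) = 0.1395

0.1395


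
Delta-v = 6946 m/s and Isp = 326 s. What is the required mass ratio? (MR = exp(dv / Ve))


Ve = 326 * 9.81 = 3198.06 m/s
MR = exp(6946 / 3198.06) = 8.775

8.775


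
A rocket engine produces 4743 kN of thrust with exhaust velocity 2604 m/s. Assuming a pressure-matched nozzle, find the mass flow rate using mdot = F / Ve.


mdot = F / Ve = 4743000 / 2604 = 1821.4 kg/s

1821.4 kg/s


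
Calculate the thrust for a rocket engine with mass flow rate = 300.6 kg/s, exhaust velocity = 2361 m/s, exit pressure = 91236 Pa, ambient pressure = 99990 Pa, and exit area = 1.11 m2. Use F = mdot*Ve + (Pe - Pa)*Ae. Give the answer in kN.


F = 300.6 * 2361 + (91236 - 99990) * 1.11 = 700000.0 N = 700.0 kN

700.0 kN


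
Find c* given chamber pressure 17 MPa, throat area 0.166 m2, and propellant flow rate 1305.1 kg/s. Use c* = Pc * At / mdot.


c* = 17e6 * 0.166 / 1305.1 = 2162 m/s

2162 m/s


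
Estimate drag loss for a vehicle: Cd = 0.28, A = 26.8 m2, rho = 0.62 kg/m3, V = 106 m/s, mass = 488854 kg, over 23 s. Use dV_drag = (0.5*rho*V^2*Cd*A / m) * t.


D = 0.5 * 0.62 * 106^2 * 0.28 * 26.8 = 26137.63 N
a = 26137.63 / 488854 = 0.0535 m/s2
dV = 0.0535 * 23 = 1.2 m/s

1.2 m/s
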